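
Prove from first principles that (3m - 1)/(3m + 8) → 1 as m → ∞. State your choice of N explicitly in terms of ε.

N = 3/ε

Suppose ε > 0. For m ≥ 1, |(3m - 1)/(3m + 8) − 1| = |-27|/(3(3m + 8)) = 27/(3(3m + 8)).
Since 3m + 8 ≥ 3m for m ≥ 1, this is ≤ 27/(3·3m) = 3/m.
So |(3m - 1)/(3m + 8) − 1| < ε whenever m > 3/ε.
Take N = 3/ε. If m > N then |(3m - 1)/(3m + 8) − 1| ≤ 3/m < ε.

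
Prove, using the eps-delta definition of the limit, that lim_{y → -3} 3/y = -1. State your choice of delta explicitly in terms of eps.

delta = min(3/2, (3/2)eps)

Let eps > 0 be given. We seek delta > 0 such that 0 < |y + 3| < delta implies |3/y + 1| < eps.
|3/y + 1| = 3·|-3 − y|/(3·|y|) = 3|y + 3|/(3|y|).
Restrict delta ≤ 3/2. Then |y + 3| < 3/2 gives |y| > 3/2, so 3|y| > 9/2.
Then |3/y + 1| < 3|y + 3|/(9/2), which is < eps when |y + 3| < (3/2)eps.
Take delta = min(3/2, (3/2)eps). Then 0 < |y + 3| < delta gives both |y + 3| < 3/2 and |y + 3| < (3/2)eps, so |3/y + 1| < eps.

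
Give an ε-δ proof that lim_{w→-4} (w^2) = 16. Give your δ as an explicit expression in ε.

δ = min(2, ε/10)

Fix ε > 0. We seek δ > 0 with 0 < |w + 4| < δ ⇒ |w^2 − 16| < ε.
Factor: w^2 − 16 = (w + 4)(w - 4), so |w^2 − 16| = |w + 4|·|w - 4|.
Restrict δ ≤ 2. Then |w + 4| < 2 gives |w| < 6, so by the triangle inequality |w - 4| ≤ 6 + 4 = 10.
Hence |w^2 − 16| ≤ 10|w + 4|, which is < ε once |w + 4| < ε/10.
Take δ = min(2, ε/10). If 0 < |w + 4| < δ then both bounds hold and |w^2 − 16| ≤ 10|w + 4| < 10·(ε/10) = ε.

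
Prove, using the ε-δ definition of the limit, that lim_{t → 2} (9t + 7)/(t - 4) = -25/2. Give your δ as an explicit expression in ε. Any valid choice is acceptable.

Let ε > 0 be given. We want δ > 0 with 0 < |t − 2| < δ ⇒ |(9t + 7)/(t - 4) + 25/2| < ε.
Combining over a common denominator, (9t + 7)/(t - 4) + 25/2 = [(9t + 7)·(-2) − 25·(t - 4)] / [(-2)·(t - 4)] = -43(t − 2) / ((-2)(t - 4)).
So |(9t + 7)/(t - 4) + 25/2| = 43|t − 2| / (2·|t − 4|).
Restrict δ ≤ 1. Then |t − 2| < 1 gives |t − 4| = |(t − 2) + (-2)| ≥ 2 − 1 = 1.
Hence |(9t + 7)/(t - 4) + 25/2| < 43|t − 2|/(2·1) = (43/2)|t − 2|, which is < ε once |t − 2| < (2/43)ε.
Take δ = min(1, (2/43)ε). Then 0 < |t − 2| < δ forces both bounds, so |(9t + 7)/(t - 4) + 25/2| < ε.

δ = min(1, (2/43)ε)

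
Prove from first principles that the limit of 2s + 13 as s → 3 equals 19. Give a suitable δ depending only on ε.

δ = ε/2

Let ε > 0 be given. We need δ > 0 so that 0 < |s − 3| < δ implies |(2s + 13) − 19| < ε.
Since (2s + 13) − 19 = 2(s − 3), we have |(2s + 13) − 19| = 2|s − 3|.
So 2|s − 3| < ε exactly when |s − 3| < ε/2.
Take δ = ε/2. If 0 < |s − 3| < δ then |(2s + 13) − 19| = 2|s − 3| < 2·(ε/2) = ε.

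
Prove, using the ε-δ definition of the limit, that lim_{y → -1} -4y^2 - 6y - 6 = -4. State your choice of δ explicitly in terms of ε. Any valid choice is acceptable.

δ = min(1, ε/10)

Let ε > 0. We want δ > 0 such that 0 < |y + 1| < δ implies |(-4y^2 - 6y - 6) + 4| < ε.
(-4y^2 - 6y - 6) + 4 = -4y^2 - 6y - 2 = (y + 1)(-4y - 2).
So |(-4y^2 - 6y - 6) + 4| = |y + 1|·|-4y - 2|.
Assume first that |y + 1| < 1, so |y| < 2. Then |-4y - 2| ≤ 4·2 + 2 = 10.
Hence |(-4y^2 - 6y - 6) + 4| ≤ 10|y + 1| < ε provided |y + 1| < ε/10.
Take δ = min(1, ε/10). Then 0 < |y + 1| < δ gives both |y + 1| < 1 and |y + 1| < ε/10, so |(-4y^2 - 6y - 6) + 4| < ε.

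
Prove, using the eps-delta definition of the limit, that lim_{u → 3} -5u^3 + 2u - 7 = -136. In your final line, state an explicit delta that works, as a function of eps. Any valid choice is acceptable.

delta = min(1, eps/183)

Let eps > 0 be given. We want delta > 0 such that 0 < |u − 3| < delta implies |(-5u^3 + 2u - 7) + 136| < eps.
(-5u^3 + 2u - 7) + 136 = -5u^3 + 2u + 129 = (u − 3)(-5u^2 - 15u - 43).
So |(-5u^3 + 2u - 7) + 136| = |u − 3|·|-5u^2 - 15u - 43|.
Assume first that |u − 3| < 1, so |u| < 4. Then |-5u^2 - 15u - 43| ≤ 5·4^2 + 15·4 + 43 = 183.
Hence |(-5u^3 + 2u - 7) + 136| ≤ 183|u − 3| < eps provided |u − 3| < eps/183.
Take delta = min(1, eps/183). Then 0 < |u − 3| < delta gives both |u − 3| < 1 and |u − 3| < eps/183, so |(-5u^3 + 2u - 7) + 136| < eps.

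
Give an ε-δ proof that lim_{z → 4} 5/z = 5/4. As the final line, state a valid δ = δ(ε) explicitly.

Fix ε > 0. We seek δ > 0 such that 0 < |z − 4| < δ implies |5/z − (5/4)| < ε.
|5/z − (5/4)| = 5·|4 − z|/(4·|z|) = 5|z − 4|/(4|z|).
Require δ ≤ 2 so that |z| > 4 − 2 = 2, hence 4|z| > 8.
Then |5/z − (5/4)| < 5|z − 4|/8, which is < ε when |z − 4| < (8/5)ε.
Take δ = min(2, (8/5)ε). Then 0 < |z − 4| < δ gives both |z − 4| < 2 and |z − 4| < (8/5)ε, so |5/z − (5/4)| < ε.

δ = min(2, (8/5)ε)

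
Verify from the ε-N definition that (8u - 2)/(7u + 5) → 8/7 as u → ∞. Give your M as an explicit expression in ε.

Fix ε > 0. We seek M > 0 such that u > M implies |(8u - 2)/(7u + 5) − (8/7)| < ε.
(8u - 2)/(7u + 5) − (8/7) = (7(8u - 2) − 8(7u + 5)) / (7(7u + 5)) = -54/(7(7u + 5)).
For u > 0 we have 7u + 5 > 7u, so |(8u - 2)/(7u + 5) − (8/7)| = 54/(7(7u + 5)) < 54/(7·7u) = (54/49)/u.
Thus |(8u - 2)/(7u + 5) − (8/7)| < ε whenever u > (54/49)/ε.
Take M = (54/49)/ε. If u > M then |(8u - 2)/(7u + 5) − (8/7)| < (54/49)/u < ε.

M = (54/49)/ε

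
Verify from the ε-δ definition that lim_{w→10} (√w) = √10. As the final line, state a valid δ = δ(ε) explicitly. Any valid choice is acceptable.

δ = min(10, √10·ε)

Suppose ε > 0. We want δ > 0 such that 0 < |w − 10| < δ implies |√w − √10| < ε.
Multiplying by the conjugate, |√w − √10| = |w − 10|/(√w + √10).
Restrict δ ≤ 10 so that |w − 10| < 10 forces w > 0, and then √w + √10 > √10.
Hence |√w − √10| < |w − 10|/√10, which is < ε once |w − 10| < √10·ε.
Take δ = min(10, √10·ε). If 0 < |w − 10| < δ then w > 0 and |√w − √10| < |w − 10|/√10 < ε.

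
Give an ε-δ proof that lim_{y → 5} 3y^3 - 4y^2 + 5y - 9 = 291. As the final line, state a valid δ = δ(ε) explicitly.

Suppose ε > 0. We want δ > 0 such that 0 < |y − 5| < δ implies |(3y^3 - 4y^2 + 5y - 9) − 291| < ε.
(3y^3 - 4y^2 + 5y - 9) − 291 = 3y^3 - 4y^2 + 5y - 300 = (y − 5)(3y^2 + 11y + 60).
So |(3y^3 - 4y^2 + 5y - 9) − 291| = |y − 5|·|3y^2 + 11y + 60|.
Assume first that |y − 5| < 2, so |y| < 7. Then |3y^2 + 11y + 60| ≤ 3·7^2 + 11·7 + 60 = 284.
Hence |(3y^3 - 4y^2 + 5y - 9) − 291| ≤ 284|y − 5| < ε provided |y − 5| < ε/284.
Take δ = min(2, ε/284). Then 0 < |y − 5| < δ gives both |y − 5| < 2 and |y − 5| < ε/284, so |(3y^3 - 4y^2 + 5y - 9) − 291| < ε.

δ = min(2, ε/284)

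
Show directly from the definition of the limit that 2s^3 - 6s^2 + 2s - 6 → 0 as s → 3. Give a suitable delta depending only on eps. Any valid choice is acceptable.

delta = min(1, eps/34)

Fix eps > 0. We want delta > 0 such that 0 < |s − 3| < delta implies |(2s^3 - 6s^2 + 2s - 6)| < eps.
(2s^3 - 6s^2 + 2s - 6) = 2s^3 - 6s^2 + 2s - 6 = (s − 3)(2s^2 + 2).
So |(2s^3 - 6s^2 + 2s - 6)| = |s − 3|·|2s^2 + 2|.
Assume first that |s − 3| < 1, so |s| < 4. Then |2s^2 + 2| ≤ 2·4^2 + 2 = 34.
Hence |(2s^3 - 6s^2 + 2s - 6)| ≤ 34|s − 3| < eps provided |s − 3| < eps/34.
Take delta = min(1, eps/34). Then 0 < |s − 3| < delta gives both |s − 3| < 1 and |s − 3| < eps/34, so |(2s^3 - 6s^2 + 2s - 6)| < eps.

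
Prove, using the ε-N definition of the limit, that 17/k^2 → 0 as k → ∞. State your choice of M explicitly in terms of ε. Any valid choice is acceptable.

M = (17/ε)^{1/2}

Fix ε > 0. For k ≥ 1, |17/k^2 − 0| = 17/k^2.
17/k^2 < ε ⇔ k^2 > 17/ε ⇔ k > (17/ε)^{1/2}.
Take M = (17/ε)^{1/2}. Then k > M implies 17/k^2 < ε.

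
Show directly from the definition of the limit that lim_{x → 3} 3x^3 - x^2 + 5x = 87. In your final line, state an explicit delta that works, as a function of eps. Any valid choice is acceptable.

delta = min(1, eps/109)

Let eps > 0 be given. We want delta > 0 such that 0 < |x − 3| < delta implies |(3x^3 - x^2 + 5x) − 87| < eps.
(3x^3 - x^2 + 5x) − 87 = 3x^3 - x^2 + 5x - 87 = (x − 3)(3x^2 + 8x + 29).
So |(3x^3 - x^2 + 5x) − 87| = |x − 3|·|3x^2 + 8x + 29|.
Require delta ≤ 1. Then |x − 3| < 1 gives |x| < 4, and by the triangle inequality |3x^2 + 8x + 29| ≤ 3·4^2 + 8·4 + 29 = 109.
Hence |(3x^3 - x^2 + 5x) − 87| ≤ 109|x − 3| < eps provided |x − 3| < eps/109.
Take delta = min(1, eps/109). Then 0 < |x − 3| < delta gives both |x − 3| < 1 and |x − 3| < eps/109, so |(3x^3 - x^2 + 5x) − 87| < eps.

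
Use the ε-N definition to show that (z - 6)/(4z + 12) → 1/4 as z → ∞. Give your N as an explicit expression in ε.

Let ε > 0 be given. We seek N > 0 such that z > N implies |(z - 6)/(4z + 12) − (1/4)| < ε.
(z - 6)/(4z + 12) − (1/4) = (4(z - 6) − (4z + 12)) / (4(4z + 12)) = -36/(4(4z + 12)).
For z > 0 we have 4z + 12 > 4z, so |(z - 6)/(4z + 12) − (1/4)| = 36/(4(4z + 12)) < 36/(4·4z) = (9/4)/z.
Thus |(z - 6)/(4z + 12) − (1/4)| < ε whenever z > (9/4)/ε.
Take N = (9/4)/ε. If z > N then |(z - 6)/(4z + 12) − (1/4)| < (9/4)/z < ε.

N = (9/4)/ε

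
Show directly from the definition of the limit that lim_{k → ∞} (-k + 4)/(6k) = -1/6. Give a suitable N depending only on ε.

Suppose ε > 0. For k ≥ 1, |(-k + 4)/(6k) + 1/6| = |24|/(6(6k)) = 24/(6(6k)).
Since 6k ≥ 6k for k ≥ 1, this is ≤ 24/(6·6k) = (2/3)/k.
So |(-k + 4)/(6k) + 1/6| < ε whenever k > (2/3)/ε.
Take N = (2/3)/ε. If k > N then |(-k + 4)/(6k) + 1/6| ≤ (2/3)/k < ε.

N = (2/3)/ε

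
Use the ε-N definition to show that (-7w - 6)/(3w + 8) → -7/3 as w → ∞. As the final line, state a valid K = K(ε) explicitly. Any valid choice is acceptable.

K = (38/9)/ε

Fix ε > 0. We seek K > 0 such that w > K implies |(-7w - 6)/(3w + 8) + 7/3| < ε.
(-7w - 6)/(3w + 8) + 7/3 = (3(-7w - 6) − (-7)(3w + 8)) / (3(3w + 8)) = 38/(3(3w + 8)).
For w > 0 we have 3w + 8 > 3w, so |(-7w - 6)/(3w + 8) + 7/3| = 38/(3(3w + 8)) < 38/(3·3w) = (38/9)/w.
Thus |(-7w - 6)/(3w + 8) + 7/3| < ε whenever w > (38/9)/ε.
Take K = (38/9)/ε. If w > K then |(-7w - 6)/(3w + 8) + 7/3| < (38/9)/w < ε.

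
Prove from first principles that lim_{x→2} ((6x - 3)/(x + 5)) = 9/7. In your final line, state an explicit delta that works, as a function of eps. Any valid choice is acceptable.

delta = min(7/2, (49/66)eps)

Let eps > 0 be given. We want delta > 0 with 0 < |x − 2| < delta ⇒ |(6x - 3)/(x + 5) − (9/7)| < eps.
Combining over a common denominator, (6x - 3)/(x + 5) − (9/7) = [(6x - 3)·7 − 9·(x + 5)] / [7·(x + 5)] = 33(x − 2) / (7(x + 5)).
So |(6x - 3)/(x + 5) − (9/7)| = 33|x − 2| / (7·|x + 5|).
Require delta ≤ 7/2, so |x + 5| ≥ |7| − |x − 2| > 7 − 7/2 = 7/2.
Hence |(6x - 3)/(x + 5) − (9/7)| < 33|x − 2|/(7·(7/2)) = (66/49)|x − 2|, which is < eps once |x − 2| < (49/66)eps.
Take delta = min(7/2, (49/66)eps). Then 0 < |x − 2| < delta forces both bounds, so |(6x - 3)/(x + 5) − (9/7)| < eps.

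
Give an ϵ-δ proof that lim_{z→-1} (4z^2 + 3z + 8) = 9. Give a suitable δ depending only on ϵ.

Suppose ϵ > 0. We want δ > 0 such that 0 < |z + 1| < δ implies |(4z^2 + 3z + 8) − 9| < ϵ.
(4z^2 + 3z + 8) − 9 = 4z^2 + 3z - 1 = (z + 1)(4z - 1).
So |(4z^2 + 3z + 8) − 9| = |z + 1|·|4z - 1|.
Assume first that |z + 1| < 1, so |z| < 2. Then |4z - 1| ≤ 4·2 + 1 = 9.
Hence |(4z^2 + 3z + 8) − 9| ≤ 9|z + 1| < ϵ provided |z + 1| < ϵ/9.
Choosing δ = min(1, ϵ/9) ensures both conditions, hence |(4z^2 + 3z + 8) − 9| < ϵ.

δ = min(1, ϵ/9)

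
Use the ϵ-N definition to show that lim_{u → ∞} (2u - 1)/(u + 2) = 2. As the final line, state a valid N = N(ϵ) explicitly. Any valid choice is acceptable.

Let ϵ > 0. We seek N > 0 such that u > N implies |(2u - 1)/(u + 2) − 2| < ϵ.
(2u - 1)/(u + 2) − 2 = ((2u - 1) − 2(u + 2)) / ((u + 2)) = -5/((u + 2)).
For u > 0 we have u + 2 > u, so |(2u - 1)/(u + 2) − 2| = 5/((u + 2)) < 5/(u) = 5/u.
Thus |(2u - 1)/(u + 2) − 2| < ϵ whenever u > 5/ϵ.
Take N = 5/ϵ. If u > N then |(2u - 1)/(u + 2) − 2| < 5/u < ϵ.

N = 5/ϵ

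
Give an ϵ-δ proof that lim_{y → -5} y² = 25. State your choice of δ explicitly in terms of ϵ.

Let ϵ > 0. We seek δ > 0 with 0 < |y + 5| < δ ⇒ |y² − 25| < ϵ.
Factor: y² − 25 = (y + 5)(y - 5), so |y² − 25| = |y + 5|·|y - 5|.
Impose δ ≤ 1 so that |y| < 6; then |y - 5| ≤ 11.
Hence |y² − 25| ≤ 11|y + 5|, which is < ϵ once |y + 5| < ϵ/11.
Take δ = min(1, ϵ/11). If 0 < |y + 5| < δ then both bounds hold and |y² − 25| ≤ 11|y + 5| < 11·(ϵ/11) = ϵ.

δ = min(1, ϵ/11)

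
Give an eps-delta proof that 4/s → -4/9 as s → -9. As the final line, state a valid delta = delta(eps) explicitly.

delta = min(9/2, (81/8)eps)

Let eps > 0. We seek delta > 0 such that 0 < |s + 9| < delta implies |4/s + 4/9| < eps.
|4/s + 4/9| = 4·|-9 − s|/(9·|s|) = 4|s + 9|/(9|s|).
Restrict delta ≤ 9/2. Then |s + 9| < 9/2 gives |s| > 9/2, so 9|s| > 81/2.
Then |4/s + 4/9| < 4|s + 9|/(81/2), which is < eps when |s + 9| < (81/8)eps.
Take delta = min(9/2, (81/8)eps). Then 0 < |s + 9| < delta gives both |s + 9| < 9/2 and |s + 9| < (81/8)eps, so |4/s + 4/9| < eps.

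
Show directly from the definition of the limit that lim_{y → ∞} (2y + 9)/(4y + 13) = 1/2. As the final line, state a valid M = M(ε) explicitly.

M = (5/8)/ε

Suppose ε > 0. We seek M > 0 such that y > M implies |(2y + 9)/(4y + 13) − (1/2)| < ε.
(2y + 9)/(4y + 13) − (1/2) = (4(2y + 9) − 2(4y + 13)) / (4(4y + 13)) = 10/(4(4y + 13)).
For y > 0 we have 4y + 13 > 4y, so |(2y + 9)/(4y + 13) − (1/2)| = 10/(4(4y + 13)) < 10/(4·4y) = (5/8)/y.
Thus |(2y + 9)/(4y + 13) − (1/2)| < ε whenever y > (5/8)/ε.
Take M = (5/8)/ε. If y > M then |(2y + 9)/(4y + 13) − (1/2)| < (5/8)/y < ε.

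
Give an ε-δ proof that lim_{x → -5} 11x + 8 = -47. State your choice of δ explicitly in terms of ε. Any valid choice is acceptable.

Let ε > 0 be given. We need δ > 0 so that 0 < |x + 5| < δ implies |(11x + 8) + 47| < ε.
|(11x + 8) + 47| = |11x + 55| = 11|x + 5|.
So 11|x + 5| < ε exactly when |x + 5| < ε/11.
Choosing δ = ε/11 gives |(11x + 8) + 47| = 11|x + 5| < ε whenever |x + 5| < δ.

δ = ε/11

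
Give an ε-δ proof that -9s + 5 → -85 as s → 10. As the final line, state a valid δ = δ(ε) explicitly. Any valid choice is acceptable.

δ = ε/9

Suppose ε > 0. We need δ > 0 so that 0 < |s − 10| < δ implies |(-9s + 5) + 85| < ε.
|(-9s + 5) + 85| = |-9s + 90| = 9|s − 10|.
Thus it suffices that |s − 10| < ε/9.
Take δ = ε/9. If 0 < |s − 10| < δ then |(-9s + 5) + 85| = 9|s − 10| < 9·(ε/9) = ε.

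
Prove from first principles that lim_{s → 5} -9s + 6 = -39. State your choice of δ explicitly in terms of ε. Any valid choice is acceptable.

Fix ε > 0. We need δ > 0 so that 0 < |s − 5| < δ implies |(-9s + 6) + 39| < ε.
|(-9s + 6) + 39| = |-9s + 45| = 9|s − 5|.
So 9|s − 5| < ε exactly when |s − 5| < ε/9.
Take δ = ε/9. If 0 < |s − 5| < δ then |(-9s + 6) + 39| = 9|s − 5| < 9·(ε/9) = ε.

δ = ε/9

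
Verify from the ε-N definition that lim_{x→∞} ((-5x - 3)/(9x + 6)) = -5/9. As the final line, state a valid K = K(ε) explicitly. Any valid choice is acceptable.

Fix ε > 0. We seek K > 0 such that x > K implies |(-5x - 3)/(9x + 6) + 5/9| < ε.
(-5x - 3)/(9x + 6) + 5/9 = (9(-5x - 3) − (-5)(9x + 6)) / (9(9x + 6)) = 3/(9(9x + 6)).
For x > 0 we have 9x + 6 > 9x, so |(-5x - 3)/(9x + 6) + 5/9| = 3/(9(9x + 6)) < 3/(9·9x) = (1/27)/x.
Thus |(-5x - 3)/(9x + 6) + 5/9| < ε whenever x > (1/27)/ε.
Take K = (1/27)/ε. If x > K then |(-5x - 3)/(9x + 6) + 5/9| < (1/27)/x < ε.

K = (1/27)/ε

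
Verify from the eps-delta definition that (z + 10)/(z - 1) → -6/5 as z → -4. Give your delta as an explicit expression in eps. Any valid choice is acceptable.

Let eps > 0 be given. We want delta > 0 with 0 < |z + 4| < delta ⇒ |(z + 10)/(z - 1) + 6/5| < eps.
Combining over a common denominator, (z + 10)/(z - 1) + 6/5 = [(z + 10)·(-5) − 6·(z - 1)] / [(-5)·(z - 1)] = -11(z + 4) / ((-5)(z - 1)).
So |(z + 10)/(z - 1) + 6/5| = 11|z + 4| / (5·|z − 1|).
Require delta ≤ 5/2, so |z − 1| ≥ |-5| − |z + 4| > 5 − 5/2 = 5/2.
Hence |(z + 10)/(z - 1) + 6/5| < 11|z + 4|/(5·(5/2)) = (22/25)|z + 4|, which is < eps once |z + 4| < (25/22)eps.
Take delta = min(5/2, (25/22)eps). Then 0 < |z + 4| < delta forces both bounds, so |(z + 10)/(z - 1) + 6/5| < eps.

delta = min(5/2, (25/22)eps)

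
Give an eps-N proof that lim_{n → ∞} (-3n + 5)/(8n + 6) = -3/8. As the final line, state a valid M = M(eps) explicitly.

Suppose eps > 0. For n ≥ 1, |(-3n + 5)/(8n + 6) + 3/8| = |58|/(8(8n + 6)) = 58/(8(8n + 6)).
Since 8n + 6 ≥ 8n for n ≥ 1, this is ≤ 58/(8·8n) = (29/32)/n.
So |(-3n + 5)/(8n + 6) + 3/8| < eps whenever n > (29/32)/eps.
Take M = (29/32)/eps. If n > M then |(-3n + 5)/(8n + 6) + 3/8| ≤ (29/32)/n < eps.

M = (29/32)/eps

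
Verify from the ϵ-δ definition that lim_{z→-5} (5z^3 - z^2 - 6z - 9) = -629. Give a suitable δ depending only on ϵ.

δ = min(1, ϵ/460)

Fix ϵ > 0. We want δ > 0 such that 0 < |z + 5| < δ implies |(5z^3 - z^2 - 6z - 9) + 629| < ϵ.
(5z^3 - z^2 - 6z - 9) + 629 = 5z^3 - z^2 - 6z + 620 = (z + 5)(5z^2 - 26z + 124).
So |(5z^3 - z^2 - 6z - 9) + 629| = |z + 5|·|5z^2 - 26z + 124|.
Assume first that |z + 5| < 1, so |z| < 6. Then |5z^2 - 26z + 124| ≤ 5·6^2 + 26·6 + 124 = 460.
Hence |(5z^3 - z^2 - 6z - 9) + 629| ≤ 460|z + 5| < ϵ provided |z + 5| < ϵ/460.
Choosing δ = min(1, ϵ/460) ensures both conditions, hence |(5z^3 - z^2 - 6z - 9) + 629| < ϵ.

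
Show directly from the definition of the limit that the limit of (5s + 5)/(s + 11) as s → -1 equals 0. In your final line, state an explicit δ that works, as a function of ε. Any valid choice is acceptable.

Let ε > 0. We want δ > 0 with 0 < |s + 1| < δ ⇒ |(5s + 5)/(s + 11) − 0| < ε.
Combining over a common denominator, (5s + 5)/(s + 11) − 0 = [(5s + 5)·10 − 0·(s + 11)] / [10·(s + 11)] = 50(s + 1) / (10(s + 11)).
So |(5s + 5)/(s + 11) − 0| = 50|s + 1| / (10·|s + 11|).
Require δ ≤ 5, so |s + 11| ≥ |10| − |s + 1| > 10 − 5 = 5.
Hence |(5s + 5)/(s + 11) − 0| < 50|s + 1|/(10·5) = |s + 1|, which is < ε once |s + 1| < ε.
Take δ = min(5, ε). Then 0 < |s + 1| < δ forces both bounds, so |(5s + 5)/(s + 11) − 0| < ε.

δ = min(5, ε)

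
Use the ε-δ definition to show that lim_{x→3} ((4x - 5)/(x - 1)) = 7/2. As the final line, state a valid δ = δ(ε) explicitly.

Let ε > 0 be given. We want δ > 0 with 0 < |x − 3| < δ ⇒ |(4x - 5)/(x - 1) − (7/2)| < ε.
Combining over a common denominator, (4x - 5)/(x - 1) − (7/2) = [(4x - 5)·2 − 7·(x - 1)] / [2·(x - 1)] = 1(x − 3) / (2(x - 1)).
So |(4x - 5)/(x - 1) − (7/2)| = |x − 3| / (2·|x − 1|).
Restrict δ ≤ 1. Then |x − 3| < 1 gives |x − 1| = |(x − 3) + 2| ≥ 2 − 1 = 1.
Hence |(4x - 5)/(x - 1) − (7/2)| < |x − 3|/(2·1) = (1/2)|x − 3|, which is < ε once |x − 3| < 2ε.
Take δ = min(1, 2ε). Then 0 < |x − 3| < δ forces both bounds, so |(4x - 5)/(x - 1) − (7/2)| < ε.

δ = min(1, 2ε)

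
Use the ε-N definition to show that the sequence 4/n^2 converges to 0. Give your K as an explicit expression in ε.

Fix ε > 0. For n ≥ 1, |4/n^2 − 0| = 4/n^2.
4/n^2 < ε ⇔ n^2 > 4/ε ⇔ n > (4/ε)^{1/2}.
Take K = (4/ε)^{1/2}. Then n > K implies 4/n^2 < ε.

K = (4/ε)^{1/2}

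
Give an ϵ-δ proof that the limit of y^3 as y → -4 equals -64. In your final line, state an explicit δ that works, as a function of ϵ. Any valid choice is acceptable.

δ = min(1, ϵ/61)

Fix ϵ > 0. We seek δ > 0 with 0 < |y + 4| < δ ⇒ |y^3 + 64| < ϵ.
Factor: y^3 + 64 = (y + 4)(y^2 - 4y + 16), so |y^3 + 64| = |y + 4|·|y^2 - 4y + 16|.
Impose δ ≤ 1 so that |y| < 5; then |y^2 - 4y + 16| ≤ 61.
Hence |y^3 + 64| ≤ 61|y + 4|, which is < ϵ once |y + 4| < ϵ/61.
Take δ = min(1, ϵ/61). If 0 < |y + 4| < δ then both bounds hold and |y^3 + 64| ≤ 61|y + 4| < 61·(ϵ/61) = ϵ.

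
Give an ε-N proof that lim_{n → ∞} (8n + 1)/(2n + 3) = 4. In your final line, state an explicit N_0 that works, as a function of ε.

Suppose ε > 0. For n ≥ 1, |(8n + 1)/(2n + 3) − 4| = |-22|/(2(2n + 3)) = 22/(2(2n + 3)).
Since 2n + 3 ≥ 2n for n ≥ 1, this is ≤ 22/(2·2n) = (11/2)/n.
So |(8n + 1)/(2n + 3) − 4| < ε whenever n > (11/2)/ε.
Take N_0 = (11/2)/ε. If n > N_0 then |(8n + 1)/(2n + 3) − 4| ≤ (11/2)/n < ε.

N_0 = (11/2)/ε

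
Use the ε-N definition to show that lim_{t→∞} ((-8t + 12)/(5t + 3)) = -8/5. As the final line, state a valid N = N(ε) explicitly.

N = (84/25)/ε

Let ε > 0 be given. We seek N > 0 such that t > N implies |(-8t + 12)/(5t + 3) + 8/5| < ε.
(-8t + 12)/(5t + 3) + 8/5 = (5(-8t + 12) − (-8)(5t + 3)) / (5(5t + 3)) = 84/(5(5t + 3)).
For t > 0 we have 5t + 3 > 5t, so |(-8t + 12)/(5t + 3) + 8/5| = 84/(5(5t + 3)) < 84/(5·5t) = (84/25)/t.
Thus |(-8t + 12)/(5t + 3) + 8/5| < ε whenever t > (84/25)/ε.
Take N = (84/25)/ε. If t > N then |(-8t + 12)/(5t + 3) + 8/5| < (84/25)/t < ε.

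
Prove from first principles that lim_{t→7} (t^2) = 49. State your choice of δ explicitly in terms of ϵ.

Let ϵ > 0 be given. We seek δ > 0 with 0 < |t − 7| < δ ⇒ |t^2 − 49| < ϵ.
Factor: t^2 − 49 = (t − 7)(t + 7), so |t^2 − 49| = |t − 7|·|t + 7|.
Restrict δ ≤ 2. Then |t − 7| < 2 gives |t| < 9, so by the triangle inequality |t + 7| ≤ 9 + 7 = 16.
Hence |t^2 − 49| ≤ 16|t − 7|, which is < ϵ once |t − 7| < ϵ/16.
Take δ = min(2, ϵ/16). If 0 < |t − 7| < δ then both bounds hold and |t^2 − 49| ≤ 16|t − 7| < 16·(ϵ/16) = ϵ.

δ = min(2, ϵ/16)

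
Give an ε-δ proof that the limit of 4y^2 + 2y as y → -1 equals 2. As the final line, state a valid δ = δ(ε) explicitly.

Let ε > 0 be given. We want δ > 0 such that 0 < |y + 1| < δ implies |(4y^2 + 2y) − 2| < ε.
(4y^2 + 2y) − 2 = 4y^2 + 2y - 2 = (y + 1)(4y - 2).
So |(4y^2 + 2y) − 2| = |y + 1|·|4y - 2|.
Require δ ≤ 1. Then |y + 1| < 1 gives |y| < 2, and by the triangle inequality |4y - 2| ≤ 4·2 + 2 = 10.
Hence |(4y^2 + 2y) − 2| ≤ 10|y + 1| < ε provided |y + 1| < ε/10.
Choosing δ = min(1, ε/10) ensures both conditions, hence |(4y^2 + 2y) − 2| < ε.

δ = min(1, ε/10)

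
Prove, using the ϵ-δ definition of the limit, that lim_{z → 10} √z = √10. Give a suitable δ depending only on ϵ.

δ = min(10, √10·ϵ)

Let ϵ > 0 be given. We want δ > 0 such that 0 < |z − 10| < δ implies |√z − √10| < ϵ.
Rationalise: √z − √10 = (z − 10)/(√z + √10), so |√z − √10| = |z − 10|/(√z + √10).
Restrict δ ≤ 10 so that |z − 10| < 10 forces z > 0, and then √z + √10 > √10.
Hence |√z − √10| < |z − 10|/√10, which is < ϵ once |z − 10| < √10·ϵ.
Take δ = min(10, √10·ϵ). If 0 < |z − 10| < δ then z > 0 and |√z − √10| < |z − 10|/√10 < ϵ.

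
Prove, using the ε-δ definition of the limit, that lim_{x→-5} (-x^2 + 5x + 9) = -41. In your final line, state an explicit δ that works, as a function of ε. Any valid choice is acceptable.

Let ε > 0 be given. We want δ > 0 such that 0 < |x + 5| < δ implies |(-x^2 + 5x + 9) + 41| < ε.
(-x^2 + 5x + 9) + 41 = -x^2 + 5x + 50 = (x + 5)(-x + 10).
So |(-x^2 + 5x + 9) + 41| = |x + 5|·|-x + 10|.
Require δ ≤ 1. Then |x + 5| < 1 gives |x| < 6, and by the triangle inequality |-x + 10| ≤ 6 + 10 = 16.
Hence |(-x^2 + 5x + 9) + 41| ≤ 16|x + 5| < ε provided |x + 5| < ε/16.
Choosing δ = min(1, ε/16) ensures both conditions, hence |(-x^2 + 5x + 9) + 41| < ε.

δ = min(1, ε/16)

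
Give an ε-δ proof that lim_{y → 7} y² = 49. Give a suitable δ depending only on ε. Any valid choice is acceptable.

δ = min(2, ε/16)

Suppose ε > 0. We seek δ > 0 with 0 < |y − 7| < δ ⇒ |y² − 49| < ε.
Factor: y² − 49 = (y − 7)(y + 7), so |y² − 49| = |y − 7|·|y + 7|.
Impose δ ≤ 2 so that |y| < 9; then |y + 7| ≤ 16.
Hence |y² − 49| ≤ 16|y − 7|, which is < ε once |y − 7| < ε/16.
Take δ = min(2, ε/16). If 0 < |y − 7| < δ then both bounds hold and |y² − 49| ≤ 16|y − 7| < 16·(ε/16) = ε.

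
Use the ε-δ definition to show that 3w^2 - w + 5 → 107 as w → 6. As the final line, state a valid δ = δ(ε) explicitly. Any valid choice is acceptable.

δ = min(1, ε/38)

Let ε > 0. We want δ > 0 such that 0 < |w − 6| < δ implies |(3w^2 - w + 5) − 107| < ε.
(3w^2 - w + 5) − 107 = 3w^2 - w - 102 = (w − 6)(3w + 17).
So |(3w^2 - w + 5) − 107| = |w − 6|·|3w + 17|.
Require δ ≤ 1. Then |w − 6| < 1 gives |w| < 7, and by the triangle inequality |3w + 17| ≤ 3·7 + 17 = 38.
Hence |(3w^2 - w + 5) − 107| ≤ 38|w − 6| < ε provided |w − 6| < ε/38.
Choosing δ = min(1, ε/38) ensures both conditions, hence |(3w^2 - w + 5) − 107| < ε.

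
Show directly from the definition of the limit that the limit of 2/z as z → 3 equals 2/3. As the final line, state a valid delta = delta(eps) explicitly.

Let eps > 0 be given. We seek delta > 0 such that 0 < |z − 3| < delta implies |2/z − (2/3)| < eps.
|2/z − (2/3)| = 2·|3 − z|/(3·|z|) = 2|z − 3|/(3|z|).
Restrict delta ≤ 3/2. Then |z − 3| < 3/2 gives |z| > 3/2, so 3|z| > 9/2.
Then |2/z − (2/3)| < 2|z − 3|/(9/2), which is < eps when |z − 3| < (9/4)eps.
Take delta = min(3/2, (9/4)eps). Then 0 < |z − 3| < delta gives both |z − 3| < 3/2 and |z − 3| < (9/4)eps, so |2/z − (2/3)| < eps.

delta = min(3/2, (9/4)eps)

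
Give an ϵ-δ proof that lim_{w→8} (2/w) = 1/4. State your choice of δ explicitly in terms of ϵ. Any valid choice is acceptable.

Fix ϵ > 0. We seek δ > 0 such that 0 < |w − 8| < δ implies |2/w − (1/4)| < ϵ.
|2/w − (1/4)| = 2·|8 − w|/(8·|w|) = 2|w − 8|/(8|w|).
Restrict δ ≤ 4. Then |w − 8| < 4 gives |w| > 4, so 8|w| > 32.
Then |2/w − (1/4)| < 2|w − 8|/32, which is < ϵ when |w − 8| < 16ϵ.
Take δ = min(4, 16ϵ). Then 0 < |w − 8| < δ gives both |w − 8| < 4 and |w − 8| < 16ϵ, so |2/w − (1/4)| < ϵ.

δ = min(4, 16ϵ)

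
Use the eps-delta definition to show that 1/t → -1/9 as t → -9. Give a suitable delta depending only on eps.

delta = min(9/2, (81/2)eps)

Let eps > 0. We seek delta > 0 such that 0 < |t + 9| < delta implies |1/t + 1/9| < eps.
|1/t + 1/9| = |-9 − t|/(9·|t|) = |t + 9|/(9|t|).
Restrict delta ≤ 9/2. Then |t + 9| < 9/2 gives |t| > 9/2, so 9|t| > 81/2.
Then |1/t + 1/9| < |t + 9|/(81/2), which is < eps when |t + 9| < (81/2)eps.
Take delta = min(9/2, (81/2)eps). Then 0 < |t + 9| < delta gives both |t + 9| < 9/2 and |t + 9| < (81/2)eps, so |1/t + 1/9| < eps.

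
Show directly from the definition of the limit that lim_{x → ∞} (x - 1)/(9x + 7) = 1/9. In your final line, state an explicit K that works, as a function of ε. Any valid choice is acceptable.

Suppose ε > 0. We seek K > 0 such that x > K implies |(x - 1)/(9x + 7) − (1/9)| < ε.
(x - 1)/(9x + 7) − (1/9) = (9(x - 1) − (9x + 7)) / (9(9x + 7)) = -16/(9(9x + 7)).
For x > 0 we have 9x + 7 > 9x, so |(x - 1)/(9x + 7) − (1/9)| = 16/(9(9x + 7)) < 16/(9·9x) = (16/81)/x.
Thus |(x - 1)/(9x + 7) − (1/9)| < ε whenever x > (16/81)/ε.
Take K = (16/81)/ε. If x > K then |(x - 1)/(9x + 7) − (1/9)| < (16/81)/x < ε.

K = (16/81)/ε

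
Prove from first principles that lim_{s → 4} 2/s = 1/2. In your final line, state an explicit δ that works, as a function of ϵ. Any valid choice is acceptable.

δ = min(2, 4ϵ)

Let ϵ > 0 be given. We seek δ > 0 such that 0 < |s − 4| < δ implies |2/s − (1/2)| < ϵ.
|2/s − (1/2)| = 2·|4 − s|/(4·|s|) = 2|s − 4|/(4|s|).
Require δ ≤ 2 so that |s| > 4 − 2 = 2, hence 4|s| > 8.
Then |2/s − (1/2)| < 2|s − 4|/8, which is < ϵ when |s − 4| < 4ϵ.
Take δ = min(2, 4ϵ). Then 0 < |s − 4| < δ gives both |s − 4| < 2 and |s − 4| < 4ϵ, so |2/s − (1/2)| < ϵ.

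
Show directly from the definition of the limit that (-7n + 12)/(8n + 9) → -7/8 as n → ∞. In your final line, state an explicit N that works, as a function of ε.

Let ε > 0 be given. For n ≥ 1, |(-7n + 12)/(8n + 9) + 7/8| = |159|/(8(8n + 9)) = 159/(8(8n + 9)).
Since 8n + 9 ≥ 8n for n ≥ 1, this is ≤ 159/(8·8n) = (159/64)/n.
So |(-7n + 12)/(8n + 9) + 7/8| < ε whenever n > (159/64)/ε.
Take N = (159/64)/ε. If n > N then |(-7n + 12)/(8n + 9) + 7/8| ≤ (159/64)/n < ε.

N = (159/64)/ε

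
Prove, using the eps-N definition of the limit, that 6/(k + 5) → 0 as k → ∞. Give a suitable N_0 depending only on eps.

N_0 = 6/eps

Suppose eps > 0. For k ≥ 1, |6/(k + 5) − 0| = 6/(k + 5) ≤ 6/k.
We need 6/k < eps, i.e. k > 6/eps.
Take N_0 = 6/eps. If k > N_0 then |6/(k + 5)| ≤ 6/k < eps.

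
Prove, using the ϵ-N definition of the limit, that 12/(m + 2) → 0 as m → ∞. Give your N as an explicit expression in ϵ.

Let ϵ > 0 be given. For m ≥ 1, |12/(m + 2) − 0| = 12/(m + 2) ≤ 12/m.
We need 12/m < ϵ, i.e. m > 12/ϵ.
Take N = 12/ϵ. If m > N then |12/(m + 2)| ≤ 12/m < ϵ.

N = 12/ϵ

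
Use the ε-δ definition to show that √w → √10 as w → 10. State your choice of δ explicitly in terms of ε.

δ = min(10, √10·ε)

Let ε > 0. We want δ > 0 such that 0 < |w − 10| < δ implies |√w − √10| < ε.
Rationalise: √w − √10 = (w − 10)/(√w + √10), so |√w − √10| = |w − 10|/(√w + √10).
Restrict δ ≤ 10 so that |w − 10| < 10 forces w > 0, and then √w + √10 > √10.
Hence |√w − √10| < |w − 10|/√10, which is < ε once |w − 10| < √10·ε.
Take δ = min(10, √10·ε). If 0 < |w − 10| < δ then w > 0 and |√w − √10| < |w − 10|/√10 < ε.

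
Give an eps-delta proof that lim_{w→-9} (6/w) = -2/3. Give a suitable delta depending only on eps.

Suppose eps > 0. We seek delta > 0 such that 0 < |w + 9| < delta implies |6/w + 2/3| < eps.
|6/w + 2/3| = 6·|-9 − w|/(9·|w|) = 6|w + 9|/(9|w|).
Restrict delta ≤ 9/2. Then |w + 9| < 9/2 gives |w| > 9/2, so 9|w| > 81/2.
Then |6/w + 2/3| < 6|w + 9|/(81/2), which is < eps when |w + 9| < (27/4)eps.
Take delta = min(9/2, (27/4)eps). Then 0 < |w + 9| < delta gives both |w + 9| < 9/2 and |w + 9| < (27/4)eps, so |6/w + 2/3| < eps.

delta = min(9/2, (27/4)eps)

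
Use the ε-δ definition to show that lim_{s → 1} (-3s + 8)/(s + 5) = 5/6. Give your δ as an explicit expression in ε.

Suppose ε > 0. We want δ > 0 with 0 < |s − 1| < δ ⇒ |(-3s + 8)/(s + 5) − (5/6)| < ε.
Combining over a common denominator, (-3s + 8)/(s + 5) − (5/6) = [(-3s + 8)·6 − 5·(s + 5)] / [6·(s + 5)] = -23(s − 1) / (6(s + 5)).
So |(-3s + 8)/(s + 5) − (5/6)| = 23|s − 1| / (6·|s + 5|).
Restrict δ ≤ 3. Then |s − 1| < 3 gives |s + 5| = |(s − 1) + 6| ≥ 6 − 3 = 3.
Hence |(-3s + 8)/(s + 5) − (5/6)| < 23|s − 1|/(6·3) = (23/18)|s − 1|, which is < ε once |s − 1| < (18/23)ε.
Take δ = min(3, (18/23)ε). Then 0 < |s − 1| < δ forces both bounds, so |(-3s + 8)/(s + 5) − (5/6)| < ε.

δ = min(3, (18/23)ε)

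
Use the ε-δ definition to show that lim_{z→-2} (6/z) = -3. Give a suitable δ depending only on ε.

δ = min(1, (1/3)ε)

Fix ε > 0. We seek δ > 0 such that 0 < |z + 2| < δ implies |6/z + 3| < ε.
|6/z + 3| = 6·|-2 − z|/(2·|z|) = 6|z + 2|/(2|z|).
Restrict δ ≤ 1. Then |z + 2| < 1 gives |z| > 1, so 2|z| > 2.
Then |6/z + 3| < 6|z + 2|/2, which is < ε when |z + 2| < (1/3)ε.
Take δ = min(1, (1/3)ε). Then 0 < |z + 2| < δ gives both |z + 2| < 1 and |z + 2| < (1/3)ε, so |6/z + 3| < ε.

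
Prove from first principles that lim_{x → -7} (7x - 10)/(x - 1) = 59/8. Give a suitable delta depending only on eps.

delta = min(4, (32/3)eps)

Fix eps > 0. We want delta > 0 with 0 < |x + 7| < delta ⇒ |(7x - 10)/(x - 1) − (59/8)| < eps.
Combining over a common denominator, (7x - 10)/(x - 1) − (59/8) = [(7x - 10)·(-8) − (-59)·(x - 1)] / [(-8)·(x - 1)] = 3(x + 7) / ((-8)(x - 1)).
So |(7x - 10)/(x - 1) − (59/8)| = 3|x + 7| / (8·|x − 1|).
Restrict delta ≤ 4. Then |x + 7| < 4 gives |x − 1| = |(x + 7) + (-8)| ≥ 8 − 4 = 4.
Hence |(7x - 10)/(x - 1) − (59/8)| < 3|x + 7|/(8·4) = (3/32)|x + 7|, which is < eps once |x + 7| < (32/3)eps.
Take delta = min(4, (32/3)eps). Then 0 < |x + 7| < delta forces both bounds, so |(7x - 10)/(x - 1) − (59/8)| < eps.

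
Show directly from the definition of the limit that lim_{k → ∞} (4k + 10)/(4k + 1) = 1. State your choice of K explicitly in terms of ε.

Suppose ε > 0. For k ≥ 1, |(4k + 10)/(4k + 1) − 1| = |36|/(4(4k + 1)) = 36/(4(4k + 1)).
Since 4k + 1 ≥ 4k for k ≥ 1, this is ≤ 36/(4·4k) = (9/4)/k.
So |(4k + 10)/(4k + 1) − 1| < ε whenever k > (9/4)/ε.
Take K = (9/4)/ε. If k > K then |(4k + 10)/(4k + 1) − 1| ≤ (9/4)/k < ε.

K = (9/4)/ε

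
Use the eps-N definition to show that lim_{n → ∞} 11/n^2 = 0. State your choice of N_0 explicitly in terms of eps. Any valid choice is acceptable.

Suppose eps > 0. For n ≥ 1, |11/n^2 − 0| = 11/n^2.
11/n^2 < eps ⇔ n^2 > 11/eps ⇔ n > (11/eps)^{1/2}.
Take N_0 = (11/eps)^{1/2}. Then n > N_0 implies 11/n^2 < eps.

N_0 = (11/eps)^{1/2}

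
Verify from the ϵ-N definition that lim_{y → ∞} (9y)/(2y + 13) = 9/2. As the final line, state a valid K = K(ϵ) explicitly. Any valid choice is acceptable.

K = (117/4)/ϵ

Fix ϵ > 0. We seek K > 0 such that y > K implies |(9y)/(2y + 13) − (9/2)| < ϵ.
(9y)/(2y + 13) − (9/2) = (2(9y) − 9(2y + 13)) / (2(2y + 13)) = -117/(2(2y + 13)).
For y > 0 we have 2y + 13 > 2y, so |(9y)/(2y + 13) − (9/2)| = 117/(2(2y + 13)) < 117/(2·2y) = (117/4)/y.
Thus |(9y)/(2y + 13) − (9/2)| < ϵ whenever y > (117/4)/ϵ.
Take K = (117/4)/ϵ. If y > K then |(9y)/(2y + 13) − (9/2)| < (117/4)/y < ϵ.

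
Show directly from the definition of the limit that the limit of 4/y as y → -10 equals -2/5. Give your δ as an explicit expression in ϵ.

Fix ϵ > 0. We seek δ > 0 such that 0 < |y + 10| < δ implies |4/y + 2/5| < ϵ.
|4/y + 2/5| = 4·|-10 − y|/(10·|y|) = 4|y + 10|/(10|y|).
Restrict δ ≤ 5. Then |y + 10| < 5 gives |y| > 5, so 10|y| > 50.
Then |4/y + 2/5| < 4|y + 10|/50, which is < ϵ when |y + 10| < (25/2)ϵ.
Take δ = min(5, (25/2)ϵ). Then 0 < |y + 10| < δ gives both |y + 10| < 5 and |y + 10| < (25/2)ϵ, so |4/y + 2/5| < ϵ.

δ = min(5, (25/2)ϵ)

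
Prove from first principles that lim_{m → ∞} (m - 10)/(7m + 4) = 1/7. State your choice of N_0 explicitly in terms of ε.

N_0 = (74/49)/ε

Let ε > 0. For m ≥ 1, |(m - 10)/(7m + 4) − (1/7)| = |-74|/(7(7m + 4)) = 74/(7(7m + 4)).
Since 7m + 4 ≥ 7m for m ≥ 1, this is ≤ 74/(7·7m) = (74/49)/m.
So |(m - 10)/(7m + 4) − (1/7)| < ε whenever m > (74/49)/ε.
Take N_0 = (74/49)/ε. If m > N_0 then |(m - 10)/(7m + 4) − (1/7)| ≤ (74/49)/m < ε.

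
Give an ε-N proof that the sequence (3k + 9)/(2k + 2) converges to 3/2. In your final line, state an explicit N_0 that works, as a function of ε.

N_0 = 3/ε

Fix ε > 0. For k ≥ 1, |(3k + 9)/(2k + 2) − (3/2)| = |12|/(2(2k + 2)) = 12/(2(2k + 2)).
Since 2k + 2 ≥ 2k for k ≥ 1, this is ≤ 12/(2·2k) = 3/k.
So |(3k + 9)/(2k + 2) − (3/2)| < ε whenever k > 3/ε.
Take N_0 = 3/ε. If k > N_0 then |(3k + 9)/(2k + 2) − (3/2)| ≤ 3/k < ε.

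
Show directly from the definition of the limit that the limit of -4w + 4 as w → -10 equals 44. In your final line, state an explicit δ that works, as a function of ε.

Let ε > 0 be given. We need δ > 0 so that 0 < |w + 10| < δ implies |(-4w + 4) − 44| < ε.
|(-4w + 4) − 44| = |-4w - 40| = 4|w + 10|.
So 4|w + 10| < ε exactly when |w + 10| < ε/4.
Choosing δ = ε/4 gives |(-4w + 4) − 44| = 4|w + 10| < ε whenever |w + 10| < δ.

δ = ε/4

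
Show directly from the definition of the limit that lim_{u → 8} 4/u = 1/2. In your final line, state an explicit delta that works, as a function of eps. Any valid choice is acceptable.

delta = min(4, 8eps)

Let eps > 0. We seek delta > 0 such that 0 < |u − 8| < delta implies |4/u − (1/2)| < eps.
|4/u − (1/2)| = 4·|8 − u|/(8·|u|) = 4|u − 8|/(8|u|).
Require delta ≤ 4 so that |u| > 8 − 4 = 4, hence 8|u| > 32.
Then |4/u − (1/2)| < 4|u − 8|/32, which is < eps when |u − 8| < 8eps.
Take delta = min(4, 8eps). Then 0 < |u − 8| < delta gives both |u − 8| < 4 and |u − 8| < 8eps, so |4/u − (1/2)| < eps.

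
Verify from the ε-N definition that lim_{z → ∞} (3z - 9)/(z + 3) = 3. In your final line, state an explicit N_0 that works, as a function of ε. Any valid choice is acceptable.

Let ε > 0. We seek N_0 > 0 such that z > N_0 implies |(3z - 9)/(z + 3) − 3| < ε.
(3z - 9)/(z + 3) − 3 = ((3z - 9) − 3(z + 3)) / ((z + 3)) = -18/((z + 3)).
For z > 0 we have z + 3 > z, so |(3z - 9)/(z + 3) − 3| = 18/((z + 3)) < 18/(z) = 18/z.
Thus |(3z - 9)/(z + 3) − 3| < ε whenever z > 18/ε.
Take N_0 = 18/ε. If z > N_0 then |(3z - 9)/(z + 3) − 3| < 18/z < ε.

N_0 = 18/ε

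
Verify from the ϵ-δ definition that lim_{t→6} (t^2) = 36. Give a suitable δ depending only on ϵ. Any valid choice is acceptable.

Suppose ϵ > 0. We seek δ > 0 with 0 < |t − 6| < δ ⇒ |t^2 − 36| < ϵ.
Factor: t^2 − 36 = (t − 6)(t + 6), so |t^2 − 36| = |t − 6|·|t + 6|.
Impose δ ≤ 1 so that |t| < 7; then |t + 6| ≤ 13.
Hence |t^2 − 36| ≤ 13|t − 6|, which is < ϵ once |t − 6| < ϵ/13.
Take δ = min(1, ϵ/13). If 0 < |t − 6| < δ then both bounds hold and |t^2 − 36| ≤ 13|t − 6| < 13·(ϵ/13) = ϵ.

δ = min(1, ϵ/13)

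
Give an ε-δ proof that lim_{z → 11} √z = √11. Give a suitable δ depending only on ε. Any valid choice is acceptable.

Let ε > 0 be given. We want δ > 0 such that 0 < |z − 11| < δ implies |√z − √11| < ε.
Multiplying by the conjugate, |√z − √11| = |z − 11|/(√z + √11).
Restrict δ ≤ 11 so that |z − 11| < 11 forces z > 0, and then √z + √11 > √11.
Hence |√z − √11| < |z − 11|/√11, which is < ε once |z − 11| < √11·ε.
Take δ = min(11, √11·ε). If 0 < |z − 11| < δ then z > 0 and |√z − √11| < |z − 11|/√11 < ε.

δ = min(11, √11·ε)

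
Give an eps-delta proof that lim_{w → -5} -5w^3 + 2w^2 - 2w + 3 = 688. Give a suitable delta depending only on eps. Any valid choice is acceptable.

Fix eps > 0. We want delta > 0 such that 0 < |w + 5| < delta implies |(-5w^3 + 2w^2 - 2w + 3) − 688| < eps.
(-5w^3 + 2w^2 - 2w + 3) − 688 = -5w^3 + 2w^2 - 2w - 685 = (w + 5)(-5w^2 + 27w - 137).
So |(-5w^3 + 2w^2 - 2w + 3) − 688| = |w + 5|·|-5w^2 + 27w - 137|.
Require delta ≤ 1. Then |w + 5| < 1 gives |w| < 6, and by the triangle inequality |-5w^2 + 27w - 137| ≤ 5·6^2 + 27·6 + 137 = 479.
Hence |(-5w^3 + 2w^2 - 2w + 3) − 688| ≤ 479|w + 5| < eps provided |w + 5| < eps/479.
Choosing delta = min(1, eps/479) ensures both conditions, hence |(-5w^3 + 2w^2 - 2w + 3) − 688| < eps.

delta = min(1, eps/479)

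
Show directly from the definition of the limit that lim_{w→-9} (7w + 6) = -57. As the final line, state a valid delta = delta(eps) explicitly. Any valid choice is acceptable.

Suppose eps > 0. We need delta > 0 so that 0 < |w + 9| < delta implies |(7w + 6) + 57| < eps.
Since (7w + 6) + 57 = 7(w + 9), we have |(7w + 6) + 57| = 7|w + 9|.
Thus it suffices that |w + 9| < eps/7.
Choosing delta = eps/7 gives |(7w + 6) + 57| = 7|w + 9| < eps whenever |w + 9| < delta.

delta = eps/7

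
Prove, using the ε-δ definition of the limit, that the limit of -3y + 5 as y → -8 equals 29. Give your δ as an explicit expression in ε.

Fix ε > 0. We need δ > 0 so that 0 < |y + 8| < δ implies |(-3y + 5) − 29| < ε.
|(-3y + 5) − 29| = |-3y - 24| = 3|y + 8|.
So 3|y + 8| < ε exactly when |y + 8| < ε/3.
Take δ = ε/3. If 0 < |y + 8| < δ then |(-3y + 5) − 29| = 3|y + 8| < 3·(ε/3) = ε.

δ = ε/3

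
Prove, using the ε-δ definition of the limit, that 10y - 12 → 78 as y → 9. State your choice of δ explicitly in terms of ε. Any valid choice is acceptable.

Fix ε > 0. We need δ > 0 so that 0 < |y − 9| < δ implies |(10y - 12) − 78| < ε.
|(10y - 12) − 78| = |10y - 90| = 10|y − 9|.
So 10|y − 9| < ε exactly when |y − 9| < ε/10.
Take δ = ε/10. If 0 < |y − 9| < δ then |(10y - 12) − 78| = 10|y − 9| < 10·(ε/10) = ε.

δ = ε/10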